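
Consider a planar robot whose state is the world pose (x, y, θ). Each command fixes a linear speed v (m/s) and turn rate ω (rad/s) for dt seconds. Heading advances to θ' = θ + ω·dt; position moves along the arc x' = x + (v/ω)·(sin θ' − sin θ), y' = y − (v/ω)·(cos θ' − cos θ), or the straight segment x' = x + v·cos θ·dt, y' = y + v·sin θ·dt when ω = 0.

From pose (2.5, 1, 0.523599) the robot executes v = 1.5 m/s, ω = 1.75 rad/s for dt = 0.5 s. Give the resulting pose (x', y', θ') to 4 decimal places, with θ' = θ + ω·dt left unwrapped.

(2.9159, 1.5954, 1.3986)

θ' = 0.5236 + 1.75·0.5 = 1.3986
R = v/ω = 1.5/1.75 = 0.8571
x' = 2.5 + 0.8571·(sin 1.3986 − sin 0.5236) = 2.9159
y' = 1 − 0.8571·(cos 1.3986 − cos 0.5236) = 1.5954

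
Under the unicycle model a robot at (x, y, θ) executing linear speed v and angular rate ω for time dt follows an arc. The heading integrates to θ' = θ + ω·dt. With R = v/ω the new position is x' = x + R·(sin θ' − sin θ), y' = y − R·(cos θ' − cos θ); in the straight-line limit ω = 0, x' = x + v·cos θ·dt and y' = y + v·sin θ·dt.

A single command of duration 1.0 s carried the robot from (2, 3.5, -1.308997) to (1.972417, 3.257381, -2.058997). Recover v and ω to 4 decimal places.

Δθ = -2.058997 − -1.308997 = -0.750000
ω = Δθ/dt = -0.750000/1.0 = -0.7500
R = −Δy/(cos θ' − cos θ) = -0.3333
v = R·ω = -0.3333·-0.7500 = 0.2500

v = 0.2500, ω = -0.7500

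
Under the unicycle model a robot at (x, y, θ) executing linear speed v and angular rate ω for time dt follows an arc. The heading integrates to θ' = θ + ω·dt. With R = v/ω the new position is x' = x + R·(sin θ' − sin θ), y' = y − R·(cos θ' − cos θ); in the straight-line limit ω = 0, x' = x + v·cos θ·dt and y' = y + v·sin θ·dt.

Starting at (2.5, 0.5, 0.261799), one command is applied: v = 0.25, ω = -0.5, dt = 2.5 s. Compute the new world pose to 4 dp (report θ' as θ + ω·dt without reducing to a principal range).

θ' = 0.2618 + -0.5·2.5 = -0.9882
R = v/ω = 0.25/-0.5 = -0.5000
x' = 2.5 + -0.5000·(sin -0.9882 − sin 0.2618) = 3.0469
y' = 0.5 − -0.5000·(cos -0.9882 − cos 0.2618) = 0.2921

(3.0469, 0.2921, -0.9882)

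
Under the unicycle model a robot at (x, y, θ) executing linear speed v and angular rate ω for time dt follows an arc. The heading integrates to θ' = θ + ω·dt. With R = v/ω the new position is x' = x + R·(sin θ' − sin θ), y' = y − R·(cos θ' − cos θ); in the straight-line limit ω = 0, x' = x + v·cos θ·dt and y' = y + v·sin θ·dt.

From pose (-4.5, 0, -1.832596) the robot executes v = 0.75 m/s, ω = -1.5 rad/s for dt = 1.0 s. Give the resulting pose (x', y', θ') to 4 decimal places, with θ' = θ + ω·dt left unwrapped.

θ' = -1.8326 + -1.5·1.0 = -3.3326
R = v/ω = 0.75/-1.5 = -0.5000
x' = -4.5 + -0.5000·(sin -3.3326 − sin -1.8326) = -5.0779
y' = 0 − -0.5000·(cos -3.3326 − cos -1.8326) = -0.3615

(-5.0779, -0.3615, -3.3326)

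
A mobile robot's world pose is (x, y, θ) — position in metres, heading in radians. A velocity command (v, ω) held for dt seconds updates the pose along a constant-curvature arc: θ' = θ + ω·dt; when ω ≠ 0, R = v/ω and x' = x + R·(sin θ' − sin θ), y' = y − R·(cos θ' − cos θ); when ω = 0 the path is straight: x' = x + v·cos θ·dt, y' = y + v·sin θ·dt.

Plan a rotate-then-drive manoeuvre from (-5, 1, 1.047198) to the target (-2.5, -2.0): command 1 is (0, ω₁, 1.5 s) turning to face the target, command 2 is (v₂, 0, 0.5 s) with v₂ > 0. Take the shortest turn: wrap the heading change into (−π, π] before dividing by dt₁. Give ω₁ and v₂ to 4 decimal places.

heading to target = atan2(-2−1, -2.5−-5) = -0.8761
Δθ = wrap(-0.8761 − 1.0472) = -1.9233; ω₁ = Δθ/dt₁ = -1.2822
distance = √((-2.5−-5)² + (-2−1)²) = 3.9051; v₂ = distance/dt₂ = 7.8102

ω₁ = -1.2822, v₂ = 7.8102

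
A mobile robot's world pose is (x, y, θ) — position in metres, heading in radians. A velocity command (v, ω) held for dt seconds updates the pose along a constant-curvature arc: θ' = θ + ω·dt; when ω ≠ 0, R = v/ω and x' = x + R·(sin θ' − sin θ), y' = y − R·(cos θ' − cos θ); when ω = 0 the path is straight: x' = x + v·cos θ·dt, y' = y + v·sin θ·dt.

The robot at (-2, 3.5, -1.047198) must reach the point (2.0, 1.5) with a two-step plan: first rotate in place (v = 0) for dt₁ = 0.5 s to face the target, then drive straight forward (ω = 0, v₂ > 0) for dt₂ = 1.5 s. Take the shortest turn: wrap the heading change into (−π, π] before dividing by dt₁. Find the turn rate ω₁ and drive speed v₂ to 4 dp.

ω₁ = 1.1671, v₂ = 2.9814

heading to target = atan2(1.5−3.5, 2−-2) = -0.4636
Δθ = wrap(-0.4636 − -1.0472) = 0.5836; ω₁ = Δθ/dt₁ = 1.1671
distance = √((2−-2)² + (1.5−3.5)²) = 4.4721; v₂ = distance/dt₂ = 2.9814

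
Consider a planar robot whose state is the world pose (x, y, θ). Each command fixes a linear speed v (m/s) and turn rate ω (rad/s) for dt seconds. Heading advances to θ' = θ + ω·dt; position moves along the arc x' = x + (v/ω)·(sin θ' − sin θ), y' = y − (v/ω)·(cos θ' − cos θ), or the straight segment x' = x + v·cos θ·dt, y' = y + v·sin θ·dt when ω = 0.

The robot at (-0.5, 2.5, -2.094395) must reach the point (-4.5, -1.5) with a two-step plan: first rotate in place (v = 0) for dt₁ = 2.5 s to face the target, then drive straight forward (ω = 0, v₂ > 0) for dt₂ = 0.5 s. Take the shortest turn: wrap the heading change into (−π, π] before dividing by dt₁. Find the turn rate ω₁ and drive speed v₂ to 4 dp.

heading to target = atan2(-1.5−2.5, -4.5−-0.5) = -2.3562
Δθ = wrap(-2.3562 − -2.0944) = -0.2618; ω₁ = Δθ/dt₁ = -0.1047
distance = √((-4.5−-0.5)² + (-1.5−2.5)²) = 5.6569; v₂ = distance/dt₂ = 11.3137

ω₁ = -0.1047, v₂ = 11.3137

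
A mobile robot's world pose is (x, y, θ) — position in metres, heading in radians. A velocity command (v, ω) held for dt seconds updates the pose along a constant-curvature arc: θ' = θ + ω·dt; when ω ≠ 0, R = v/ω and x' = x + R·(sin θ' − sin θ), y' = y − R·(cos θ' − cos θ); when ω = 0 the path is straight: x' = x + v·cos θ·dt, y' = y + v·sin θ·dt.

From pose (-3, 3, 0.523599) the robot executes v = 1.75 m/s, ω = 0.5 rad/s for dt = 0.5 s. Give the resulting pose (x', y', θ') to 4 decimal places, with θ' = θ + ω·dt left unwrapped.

θ' = 0.5236 + 0.5·0.5 = 0.7736
R = v/ω = 1.75/0.5 = 3.5000
x' = -3 + 3.5000·(sin 0.7736 − sin 0.5236) = -2.3045
y' = 3 − 3.5000·(cos 0.7736 − cos 0.5236) = 3.5272

(-2.3045, 3.5272, 0.7736)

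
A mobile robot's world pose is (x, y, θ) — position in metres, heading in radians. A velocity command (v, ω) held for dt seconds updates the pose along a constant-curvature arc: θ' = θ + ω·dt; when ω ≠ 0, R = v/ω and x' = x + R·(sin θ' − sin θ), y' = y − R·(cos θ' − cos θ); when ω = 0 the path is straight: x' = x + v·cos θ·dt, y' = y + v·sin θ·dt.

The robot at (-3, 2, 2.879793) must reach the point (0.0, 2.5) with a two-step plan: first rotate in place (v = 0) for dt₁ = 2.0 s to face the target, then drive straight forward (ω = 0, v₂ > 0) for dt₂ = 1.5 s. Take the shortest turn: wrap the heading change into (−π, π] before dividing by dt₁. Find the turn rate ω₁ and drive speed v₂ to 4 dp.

ω₁ = -1.3573, v₂ = 2.0276

heading to target = atan2(2.5−2, 0−-3) = 0.1651
Δθ = wrap(0.1651 − 2.8798) = -2.7146; ω₁ = Δθ/dt₁ = -1.3573
distance = √((0−-3)² + (2.5−2)²) = 3.0414; v₂ = distance/dt₂ = 2.0276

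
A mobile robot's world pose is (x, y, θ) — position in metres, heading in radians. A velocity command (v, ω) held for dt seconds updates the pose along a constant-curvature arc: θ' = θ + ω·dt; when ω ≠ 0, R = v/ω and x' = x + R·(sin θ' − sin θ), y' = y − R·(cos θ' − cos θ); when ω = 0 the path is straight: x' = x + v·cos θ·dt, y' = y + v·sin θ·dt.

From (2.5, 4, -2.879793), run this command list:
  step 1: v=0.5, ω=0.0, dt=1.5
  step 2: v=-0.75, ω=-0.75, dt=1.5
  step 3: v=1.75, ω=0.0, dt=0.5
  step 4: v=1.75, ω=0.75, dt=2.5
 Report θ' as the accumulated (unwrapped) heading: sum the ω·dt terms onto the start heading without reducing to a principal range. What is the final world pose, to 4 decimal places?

(-1.5258, 3.8757, -2.1298)

step 1: θ'=-2.8798 (straight) → pose (1.7756, 3.8059, -2.8798)
step 2: θ'=-4.0048 (R=1.0000) → pose (2.7943, 3.4900, -4.0048)
step 3: θ'=-4.0048 (straight) → pose (2.2255, 4.1549, -4.0048)
step 4: θ'=-2.1298 (R=2.3333) → pose (-1.5258, 3.8757, -2.1298)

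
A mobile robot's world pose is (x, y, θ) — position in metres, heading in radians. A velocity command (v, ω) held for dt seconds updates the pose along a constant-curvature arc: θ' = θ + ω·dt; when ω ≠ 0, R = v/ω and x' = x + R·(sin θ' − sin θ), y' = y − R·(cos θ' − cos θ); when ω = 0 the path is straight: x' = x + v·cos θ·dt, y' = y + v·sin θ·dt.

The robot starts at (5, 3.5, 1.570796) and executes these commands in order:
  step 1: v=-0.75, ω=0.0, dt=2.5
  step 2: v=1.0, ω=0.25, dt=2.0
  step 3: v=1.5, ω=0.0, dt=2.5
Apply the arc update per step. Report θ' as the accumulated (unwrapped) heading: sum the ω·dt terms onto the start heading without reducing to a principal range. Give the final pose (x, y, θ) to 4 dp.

step 1: θ'=1.5708 (straight) → pose (5.0000, 1.6250, 1.5708)
step 2: θ'=2.0708 (R=4.0000) → pose (4.5103, 3.5427, 2.0708)
step 3: θ'=2.0708 (straight) → pose (2.7125, 6.8336, 2.0708)

(2.7125, 6.8336, 2.0708)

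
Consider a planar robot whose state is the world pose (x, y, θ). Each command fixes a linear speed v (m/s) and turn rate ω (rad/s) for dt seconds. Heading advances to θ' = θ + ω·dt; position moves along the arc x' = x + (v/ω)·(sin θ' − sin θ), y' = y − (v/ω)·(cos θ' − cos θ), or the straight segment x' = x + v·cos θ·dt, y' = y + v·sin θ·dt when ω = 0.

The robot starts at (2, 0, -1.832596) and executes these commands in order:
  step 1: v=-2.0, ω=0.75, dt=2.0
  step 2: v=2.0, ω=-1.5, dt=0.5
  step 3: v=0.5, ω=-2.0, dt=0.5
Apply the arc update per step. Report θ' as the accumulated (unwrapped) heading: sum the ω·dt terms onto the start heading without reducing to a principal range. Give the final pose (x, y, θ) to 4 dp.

step 1: θ'=-0.3326 (R=-2.6667) → pose (0.2949, 3.2107, -0.3326)
step 2: θ'=-1.0826 (R=-1.3333) → pose (1.0371, 2.5758, -1.0826)
step 3: θ'=-2.0826 (R=-0.2500) → pose (1.0343, 2.3361, -2.0826)

(1.0343, 2.3361, -2.0826)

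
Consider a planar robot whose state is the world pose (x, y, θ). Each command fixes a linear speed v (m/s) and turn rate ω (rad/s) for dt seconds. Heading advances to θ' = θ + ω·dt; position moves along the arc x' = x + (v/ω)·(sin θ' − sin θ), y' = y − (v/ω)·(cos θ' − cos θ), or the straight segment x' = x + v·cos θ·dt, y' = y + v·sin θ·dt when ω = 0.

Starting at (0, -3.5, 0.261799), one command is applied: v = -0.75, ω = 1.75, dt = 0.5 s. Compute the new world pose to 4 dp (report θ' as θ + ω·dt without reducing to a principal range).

(-0.2779, -3.7338, 1.1368)

θ' = 0.2618 + 1.75·0.5 = 1.1368
R = v/ω = -0.75/1.75 = -0.4286
x' = 0 + -0.4286·(sin 1.1368 − sin 0.2618) = -0.2779
y' = -3.5 − -0.4286·(cos 1.1368 − cos 0.2618) = -3.7338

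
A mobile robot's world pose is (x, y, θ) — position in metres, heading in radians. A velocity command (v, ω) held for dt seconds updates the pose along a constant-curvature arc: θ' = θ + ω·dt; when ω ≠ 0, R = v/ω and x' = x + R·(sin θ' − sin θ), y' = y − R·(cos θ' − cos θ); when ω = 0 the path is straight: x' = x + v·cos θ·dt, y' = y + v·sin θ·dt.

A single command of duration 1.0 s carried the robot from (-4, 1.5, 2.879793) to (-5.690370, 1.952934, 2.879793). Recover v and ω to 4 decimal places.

Δθ = 2.879793 − 2.879793 = 0.000000
ω = Δθ/dt = 0.000000/1.0 = 0.0000
ω = 0 → v = (Δx·cos θ + Δy·sin θ)/dt = 1.7500

v = 1.7500, ω = 0.0000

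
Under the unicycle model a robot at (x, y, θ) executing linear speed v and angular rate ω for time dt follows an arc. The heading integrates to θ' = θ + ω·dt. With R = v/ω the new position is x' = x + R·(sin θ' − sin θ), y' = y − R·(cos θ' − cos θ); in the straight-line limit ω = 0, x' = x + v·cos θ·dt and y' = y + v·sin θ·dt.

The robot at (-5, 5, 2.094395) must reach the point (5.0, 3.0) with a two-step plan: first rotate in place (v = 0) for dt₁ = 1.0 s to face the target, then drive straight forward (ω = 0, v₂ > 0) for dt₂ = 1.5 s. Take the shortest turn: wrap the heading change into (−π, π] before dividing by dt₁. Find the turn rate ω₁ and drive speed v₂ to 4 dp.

heading to target = atan2(3−5, 5−-5) = -0.1974
Δθ = wrap(-0.1974 − 2.0944) = -2.2918; ω₁ = Δθ/dt₁ = -2.2918
distance = √((5−-5)² + (3−5)²) = 10.1980; v₂ = distance/dt₂ = 6.7987

ω₁ = -2.2918, v₂ = 6.7987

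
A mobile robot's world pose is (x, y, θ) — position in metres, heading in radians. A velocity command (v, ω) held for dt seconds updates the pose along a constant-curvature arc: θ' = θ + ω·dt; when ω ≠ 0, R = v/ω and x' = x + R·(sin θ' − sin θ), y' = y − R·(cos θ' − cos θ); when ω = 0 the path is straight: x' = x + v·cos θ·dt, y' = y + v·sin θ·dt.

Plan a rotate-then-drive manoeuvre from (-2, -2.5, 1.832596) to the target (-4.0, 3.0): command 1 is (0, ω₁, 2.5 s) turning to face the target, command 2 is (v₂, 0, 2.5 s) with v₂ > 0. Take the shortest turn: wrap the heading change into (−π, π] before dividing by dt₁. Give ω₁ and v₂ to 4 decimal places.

heading to target = atan2(3−-2.5, -4−-2) = 1.9196
Δθ = wrap(1.9196 − 1.8326) = 0.0870; ω₁ = Δθ/dt₁ = 0.0348
distance = √((-4−-2)² + (3−-2.5)²) = 5.8523; v₂ = distance/dt₂ = 2.3409

ω₁ = 0.0348, v₂ = 2.3409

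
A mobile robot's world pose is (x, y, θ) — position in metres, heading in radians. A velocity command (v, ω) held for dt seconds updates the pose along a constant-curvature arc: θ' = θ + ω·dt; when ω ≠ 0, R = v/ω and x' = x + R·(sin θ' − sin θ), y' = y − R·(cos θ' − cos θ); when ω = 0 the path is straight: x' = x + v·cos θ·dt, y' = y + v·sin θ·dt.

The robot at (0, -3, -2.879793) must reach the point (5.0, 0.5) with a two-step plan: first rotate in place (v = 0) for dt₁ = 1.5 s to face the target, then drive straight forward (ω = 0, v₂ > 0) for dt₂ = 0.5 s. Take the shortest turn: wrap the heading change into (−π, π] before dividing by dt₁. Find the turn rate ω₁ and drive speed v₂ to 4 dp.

ω₁ = -1.8618, v₂ = 12.2066

heading to target = atan2(0.5−-3, 5−0) = 0.6107
Δθ = wrap(0.6107 − -2.8798) = -2.7927; ω₁ = Δθ/dt₁ = -1.8618
distance = √((5−0)² + (0.5−-3)²) = 6.1033; v₂ = distance/dt₂ = 12.2066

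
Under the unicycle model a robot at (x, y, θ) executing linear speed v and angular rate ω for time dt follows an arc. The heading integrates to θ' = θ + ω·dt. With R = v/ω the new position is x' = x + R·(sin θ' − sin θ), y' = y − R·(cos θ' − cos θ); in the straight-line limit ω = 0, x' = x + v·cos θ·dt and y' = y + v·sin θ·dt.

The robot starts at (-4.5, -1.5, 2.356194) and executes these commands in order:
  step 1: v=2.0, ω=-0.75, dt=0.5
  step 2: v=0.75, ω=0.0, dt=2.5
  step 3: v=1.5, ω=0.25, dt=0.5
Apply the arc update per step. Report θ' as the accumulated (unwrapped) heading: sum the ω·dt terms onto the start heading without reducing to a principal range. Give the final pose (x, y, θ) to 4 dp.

step 1: θ'=1.9812 (R=-2.6667) → pose (-5.0596, -0.6783, 1.9812)
step 2: θ'=1.9812 (straight) → pose (-5.8077, 1.0410, 1.9812)
step 3: θ'=2.1062 (R=6.0000) → pose (-6.1491, 1.7082, 2.1062)

(-6.1491, 1.7082, 2.1062)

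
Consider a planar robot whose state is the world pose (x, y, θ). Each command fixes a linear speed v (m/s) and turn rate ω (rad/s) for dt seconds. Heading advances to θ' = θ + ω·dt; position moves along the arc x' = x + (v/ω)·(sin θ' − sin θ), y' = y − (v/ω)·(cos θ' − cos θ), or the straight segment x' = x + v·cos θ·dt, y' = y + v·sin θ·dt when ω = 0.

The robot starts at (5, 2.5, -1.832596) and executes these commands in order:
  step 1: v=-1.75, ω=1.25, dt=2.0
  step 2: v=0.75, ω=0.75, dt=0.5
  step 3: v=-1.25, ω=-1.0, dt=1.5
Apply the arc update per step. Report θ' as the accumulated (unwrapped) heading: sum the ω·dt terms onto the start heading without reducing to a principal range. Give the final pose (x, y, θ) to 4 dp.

(1.3941, 3.7520, -0.4576)

step 1: θ'=0.6674 (R=-1.4000) → pose (2.7812, 3.9620, 0.6674)
step 2: θ'=1.0424 (R=1.0000) → pose (3.0258, 4.2432, 1.0424)
step 3: θ'=-0.4576 (R=1.2500) → pose (1.3941, 3.7520, -0.4576)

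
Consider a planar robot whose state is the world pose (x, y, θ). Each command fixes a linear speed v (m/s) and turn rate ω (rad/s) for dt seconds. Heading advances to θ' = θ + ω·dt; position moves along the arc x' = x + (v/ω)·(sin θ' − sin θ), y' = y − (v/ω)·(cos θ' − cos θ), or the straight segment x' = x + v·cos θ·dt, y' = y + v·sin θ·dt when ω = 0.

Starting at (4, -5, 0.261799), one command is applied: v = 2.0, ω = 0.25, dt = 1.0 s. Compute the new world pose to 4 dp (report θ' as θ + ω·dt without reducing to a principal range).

θ' = 0.2618 + 0.25·1.0 = 0.5118
R = v/ω = 2.0/0.25 = 8.0000
x' = 4 + 8.0000·(sin 0.5118 − sin 0.2618) = 5.8474
y' = -5 − 8.0000·(cos 0.5118 − cos 0.2618) = -4.2475

(5.8474, -4.2475, 0.5118)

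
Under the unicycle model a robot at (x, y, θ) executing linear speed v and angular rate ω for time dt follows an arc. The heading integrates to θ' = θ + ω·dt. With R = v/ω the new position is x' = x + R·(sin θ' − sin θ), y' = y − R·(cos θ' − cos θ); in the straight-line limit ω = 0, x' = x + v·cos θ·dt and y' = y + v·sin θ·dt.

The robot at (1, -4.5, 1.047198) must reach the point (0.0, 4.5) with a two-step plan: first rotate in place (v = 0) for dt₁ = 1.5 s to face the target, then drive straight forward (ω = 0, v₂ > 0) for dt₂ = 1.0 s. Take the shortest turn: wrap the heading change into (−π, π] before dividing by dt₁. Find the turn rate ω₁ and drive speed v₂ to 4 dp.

heading to target = atan2(4.5−-4.5, 0−1) = 1.6815
Δθ = wrap(1.6815 − 1.0472) = 0.6343; ω₁ = Δθ/dt₁ = 0.4228
distance = √((0−1)² + (4.5−-4.5)²) = 9.0554; v₂ = distance/dt₂ = 9.0554

ω₁ = 0.4228, v₂ = 9.0554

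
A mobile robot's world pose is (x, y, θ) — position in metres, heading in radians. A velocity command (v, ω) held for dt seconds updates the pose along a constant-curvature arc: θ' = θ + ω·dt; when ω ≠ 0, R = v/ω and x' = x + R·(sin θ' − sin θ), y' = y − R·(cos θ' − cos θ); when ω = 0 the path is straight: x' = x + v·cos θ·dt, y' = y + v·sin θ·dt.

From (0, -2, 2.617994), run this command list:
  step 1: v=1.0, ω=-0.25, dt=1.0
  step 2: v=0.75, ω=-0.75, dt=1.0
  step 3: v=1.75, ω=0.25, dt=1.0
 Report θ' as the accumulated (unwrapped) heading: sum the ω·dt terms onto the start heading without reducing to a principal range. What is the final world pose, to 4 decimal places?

step 1: θ'=2.3680 (R=-4.0000) → pose (-0.7949, -1.3975, 2.3680)
step 2: θ'=1.6180 (R=-1.0000) → pose (-1.0950, -0.7293, 1.6180)
step 3: θ'=1.8680 (R=7.0000) → pose (-1.3941, 0.9904, 1.8680)

(-1.3941, 0.9904, 1.8680)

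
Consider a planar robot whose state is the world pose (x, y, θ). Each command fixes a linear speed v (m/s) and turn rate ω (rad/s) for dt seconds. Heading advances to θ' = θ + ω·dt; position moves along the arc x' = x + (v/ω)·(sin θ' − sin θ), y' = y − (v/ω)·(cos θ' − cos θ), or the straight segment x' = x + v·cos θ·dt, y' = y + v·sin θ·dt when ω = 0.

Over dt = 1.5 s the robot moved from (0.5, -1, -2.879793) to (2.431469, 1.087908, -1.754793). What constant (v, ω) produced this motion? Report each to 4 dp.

Δθ = -1.754793 − -2.879793 = 1.125000
ω = Δθ/dt = 1.125000/1.5 = 0.7500
R = −Δy/(cos θ' − cos θ) = -2.6667
v = R·ω = -2.6667·0.7500 = -2.0000

v = -2.0000, ω = 0.7500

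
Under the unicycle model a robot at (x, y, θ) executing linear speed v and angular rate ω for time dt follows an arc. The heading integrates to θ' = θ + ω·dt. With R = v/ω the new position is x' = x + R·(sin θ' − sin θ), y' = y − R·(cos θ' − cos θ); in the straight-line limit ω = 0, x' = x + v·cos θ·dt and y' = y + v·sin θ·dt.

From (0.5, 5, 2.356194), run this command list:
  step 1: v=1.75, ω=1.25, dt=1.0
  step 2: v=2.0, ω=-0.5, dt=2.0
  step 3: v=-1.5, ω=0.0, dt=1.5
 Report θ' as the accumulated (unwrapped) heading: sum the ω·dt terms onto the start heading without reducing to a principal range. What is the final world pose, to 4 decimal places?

step 1: θ'=3.6062 (R=1.4000) → pose (-1.1172, 5.2617, 3.6062)
step 2: θ'=2.6062 (R=-4.0000) → pose (-4.9502, 5.3974, 2.6062)
step 3: θ'=2.6062 (straight) → pose (-3.0151, 4.2495, 2.6062)

(-3.0151, 4.2495, 2.6062)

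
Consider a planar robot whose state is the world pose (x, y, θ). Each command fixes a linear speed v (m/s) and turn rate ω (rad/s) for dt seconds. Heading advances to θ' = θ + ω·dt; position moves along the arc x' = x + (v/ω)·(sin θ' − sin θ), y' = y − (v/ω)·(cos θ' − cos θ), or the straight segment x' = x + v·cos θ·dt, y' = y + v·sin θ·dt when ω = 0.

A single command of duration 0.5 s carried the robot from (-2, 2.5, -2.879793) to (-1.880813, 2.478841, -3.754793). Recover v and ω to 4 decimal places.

v = -0.2500, ω = -1.7500

Δθ = -3.754793 − -2.879793 = -0.875000
ω = Δθ/dt = -0.875000/0.5 = -1.7500
R = Δx/(sin θ' − sin θ) = 0.1429
v = R·ω = 0.1429·-1.7500 = -0.2500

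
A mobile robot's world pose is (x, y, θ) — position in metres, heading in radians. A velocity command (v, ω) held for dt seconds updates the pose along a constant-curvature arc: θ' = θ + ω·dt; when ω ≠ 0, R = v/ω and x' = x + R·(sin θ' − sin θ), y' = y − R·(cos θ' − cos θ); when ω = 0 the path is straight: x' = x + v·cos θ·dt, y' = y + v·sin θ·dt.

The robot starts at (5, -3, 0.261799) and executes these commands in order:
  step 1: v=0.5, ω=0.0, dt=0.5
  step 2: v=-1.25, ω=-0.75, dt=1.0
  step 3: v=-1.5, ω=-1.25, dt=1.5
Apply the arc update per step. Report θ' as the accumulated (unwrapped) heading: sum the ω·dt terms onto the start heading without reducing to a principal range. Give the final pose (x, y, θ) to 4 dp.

step 1: θ'=0.2618 (straight) → pose (5.2415, -2.9353, 0.2618)
step 2: θ'=-0.4882 (R=1.6667) → pose (4.0284, -2.7974, -0.4882)
step 3: θ'=-2.3632 (R=1.2000) → pose (3.7487, -0.8831, -2.3632)

(3.7487, -0.8831, -2.3632)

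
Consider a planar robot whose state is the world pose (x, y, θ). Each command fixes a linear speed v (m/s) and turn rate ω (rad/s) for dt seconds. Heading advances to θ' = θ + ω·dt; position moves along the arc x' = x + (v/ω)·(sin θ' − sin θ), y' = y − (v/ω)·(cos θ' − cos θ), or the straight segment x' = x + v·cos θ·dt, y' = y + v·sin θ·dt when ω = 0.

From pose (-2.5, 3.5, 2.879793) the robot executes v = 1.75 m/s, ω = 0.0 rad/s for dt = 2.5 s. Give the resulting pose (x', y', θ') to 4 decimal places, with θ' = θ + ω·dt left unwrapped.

(-6.7259, 4.6323, 2.8798)

θ' = 2.8798 + 0.0·2.5 = 2.8798
ω = 0 → straight: x' = -2.5 + 1.75·cos(2.8798)·2.5 = -6.7259
y' = 3.5 + 1.75·sin(2.8798)·2.5 = 4.6323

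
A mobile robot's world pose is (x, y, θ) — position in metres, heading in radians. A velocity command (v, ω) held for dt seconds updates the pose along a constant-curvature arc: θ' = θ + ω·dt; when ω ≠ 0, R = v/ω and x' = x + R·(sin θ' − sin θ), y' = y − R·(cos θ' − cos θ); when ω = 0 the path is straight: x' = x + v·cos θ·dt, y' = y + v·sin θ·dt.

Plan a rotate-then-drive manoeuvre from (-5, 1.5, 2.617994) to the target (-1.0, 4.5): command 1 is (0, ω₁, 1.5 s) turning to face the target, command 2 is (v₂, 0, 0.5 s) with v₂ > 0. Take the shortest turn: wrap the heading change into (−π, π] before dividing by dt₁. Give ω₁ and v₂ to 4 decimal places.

heading to target = atan2(4.5−1.5, -1−-5) = 0.6435
Δθ = wrap(0.6435 − 2.6180) = -1.9745; ω₁ = Δθ/dt₁ = -1.3163
distance = √((-1−-5)² + (4.5−1.5)²) = 5.0000; v₂ = distance/dt₂ = 10.0000

ω₁ = -1.3163, v₂ = 10.0000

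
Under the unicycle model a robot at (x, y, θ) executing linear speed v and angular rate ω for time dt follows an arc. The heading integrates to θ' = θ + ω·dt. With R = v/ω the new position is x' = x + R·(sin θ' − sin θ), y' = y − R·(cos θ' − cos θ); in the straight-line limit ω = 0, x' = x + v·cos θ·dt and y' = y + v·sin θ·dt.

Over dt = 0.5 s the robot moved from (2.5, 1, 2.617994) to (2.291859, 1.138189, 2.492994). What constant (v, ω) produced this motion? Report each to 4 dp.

v = 0.5000, ω = -0.2500

Δθ = 2.492994 − 2.617994 = -0.125000
ω = Δθ/dt = -0.125000/0.5 = -0.2500
R = Δx/(sin θ' − sin θ) = -2.0000
v = R·ω = -2.0000·-0.2500 = 0.5000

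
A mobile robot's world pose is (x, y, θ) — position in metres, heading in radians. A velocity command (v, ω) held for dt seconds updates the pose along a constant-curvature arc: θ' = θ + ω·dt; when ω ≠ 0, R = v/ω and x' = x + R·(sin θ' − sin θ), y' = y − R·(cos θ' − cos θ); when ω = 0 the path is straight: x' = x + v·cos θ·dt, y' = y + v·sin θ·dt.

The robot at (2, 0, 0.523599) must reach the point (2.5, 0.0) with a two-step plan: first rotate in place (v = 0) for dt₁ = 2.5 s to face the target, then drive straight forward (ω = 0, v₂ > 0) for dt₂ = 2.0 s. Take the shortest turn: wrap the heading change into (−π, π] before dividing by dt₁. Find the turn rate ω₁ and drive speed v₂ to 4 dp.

ω₁ = -0.2094, v₂ = 0.2500

heading to target = atan2(0−0, 2.5−2) = 0.0000
Δθ = wrap(0.0000 − 0.5236) = -0.5236; ω₁ = Δθ/dt₁ = -0.2094
distance = √((2.5−2)² + (0−0)²) = 0.5000; v₂ = distance/dt₂ = 0.2500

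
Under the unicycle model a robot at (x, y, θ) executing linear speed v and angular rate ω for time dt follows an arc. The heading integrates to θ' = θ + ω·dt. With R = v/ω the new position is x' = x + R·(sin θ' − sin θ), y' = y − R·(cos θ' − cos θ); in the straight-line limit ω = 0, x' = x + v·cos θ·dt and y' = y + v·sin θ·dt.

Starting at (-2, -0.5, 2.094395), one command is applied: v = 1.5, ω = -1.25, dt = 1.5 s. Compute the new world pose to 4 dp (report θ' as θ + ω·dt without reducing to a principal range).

θ' = 2.0944 + -1.25·1.5 = 0.2194
R = v/ω = 1.5/-1.25 = -1.2000
x' = -2 + -1.2000·(sin 0.2194 − sin 2.0944) = -1.2219
y' = -0.5 − -1.2000·(cos 0.2194 − cos 2.0944) = 1.2712

(-1.2219, 1.2712, 0.2194)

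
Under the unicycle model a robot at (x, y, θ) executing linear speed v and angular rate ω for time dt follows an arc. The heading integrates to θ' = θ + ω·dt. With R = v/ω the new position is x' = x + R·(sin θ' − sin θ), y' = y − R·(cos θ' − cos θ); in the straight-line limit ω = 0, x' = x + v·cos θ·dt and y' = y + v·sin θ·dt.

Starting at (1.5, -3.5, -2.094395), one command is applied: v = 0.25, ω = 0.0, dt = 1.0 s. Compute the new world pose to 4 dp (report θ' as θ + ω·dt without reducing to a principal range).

(1.3750, -3.7165, -2.0944)

θ' = -2.0944 + 0.0·1.0 = -2.0944
ω = 0 → straight: x' = 1.5 + 0.25·cos(-2.0944)·1.0 = 1.3750
y' = -3.5 + 0.25·sin(-2.0944)·1.0 = -3.7165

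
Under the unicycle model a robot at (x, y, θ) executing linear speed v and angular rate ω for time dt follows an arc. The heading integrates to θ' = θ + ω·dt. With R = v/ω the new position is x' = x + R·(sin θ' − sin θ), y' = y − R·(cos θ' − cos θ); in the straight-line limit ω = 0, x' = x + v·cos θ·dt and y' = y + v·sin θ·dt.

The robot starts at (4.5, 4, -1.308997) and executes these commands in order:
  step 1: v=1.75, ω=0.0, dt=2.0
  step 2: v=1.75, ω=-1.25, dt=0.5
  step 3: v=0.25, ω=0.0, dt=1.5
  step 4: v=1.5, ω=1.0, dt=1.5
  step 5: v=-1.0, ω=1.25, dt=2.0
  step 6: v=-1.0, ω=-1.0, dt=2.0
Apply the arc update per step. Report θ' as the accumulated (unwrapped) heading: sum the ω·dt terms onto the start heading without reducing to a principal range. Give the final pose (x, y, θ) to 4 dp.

(4.1462, -5.0639, 0.0660)

step 1: θ'=-1.3090 (straight) → pose (5.4059, 0.6193, -1.3090)
step 2: θ'=-1.9340 (R=-1.4000) → pose (5.3622, -0.2405, -1.9340)
step 3: θ'=-1.9340 (straight) → pose (5.2290, -0.5910, -1.9340)
step 4: θ'=-0.4340 (R=1.5000) → pose (6.0004, -2.4848, -0.4340)
step 5: θ'=2.0660 (R=-0.8000) → pose (4.9601, -3.5908, 2.0660)
step 6: θ'=0.0660 (R=1.0000) → pose (4.1462, -5.0639, 0.0660)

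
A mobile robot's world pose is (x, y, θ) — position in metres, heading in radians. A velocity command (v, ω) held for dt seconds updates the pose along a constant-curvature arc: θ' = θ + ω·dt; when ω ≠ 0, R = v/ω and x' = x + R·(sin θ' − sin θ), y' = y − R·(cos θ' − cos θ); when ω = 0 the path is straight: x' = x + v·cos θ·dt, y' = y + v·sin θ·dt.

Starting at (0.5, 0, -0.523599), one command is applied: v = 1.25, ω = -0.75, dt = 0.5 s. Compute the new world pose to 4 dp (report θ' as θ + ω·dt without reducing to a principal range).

θ' = -0.5236 + -0.75·0.5 = -0.8986
R = v/ω = 1.25/-0.75 = -1.6667
x' = 0.5 + -1.6667·(sin -0.8986 − sin -0.5236) = 0.9708
y' = 0 − -1.6667·(cos -0.8986 − cos -0.5236) = -0.4055

(0.9708, -0.4055, -0.8986)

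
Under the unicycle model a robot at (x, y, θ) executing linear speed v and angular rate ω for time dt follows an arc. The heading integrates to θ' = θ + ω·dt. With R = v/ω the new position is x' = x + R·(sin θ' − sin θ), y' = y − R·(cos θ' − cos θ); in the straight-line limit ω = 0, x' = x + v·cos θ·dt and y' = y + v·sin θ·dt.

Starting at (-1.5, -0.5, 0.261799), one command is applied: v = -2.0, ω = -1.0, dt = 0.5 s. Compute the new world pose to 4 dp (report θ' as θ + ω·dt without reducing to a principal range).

θ' = 0.2618 + -1.0·0.5 = -0.2382
R = v/ω = -2.0/-1.0 = 2.0000
x' = -1.5 + 2.0000·(sin -0.2382 − sin 0.2618) = -2.4895
y' = -0.5 − 2.0000·(cos -0.2382 − cos 0.2618) = -0.5117

(-2.4895, -0.5117, -0.2382)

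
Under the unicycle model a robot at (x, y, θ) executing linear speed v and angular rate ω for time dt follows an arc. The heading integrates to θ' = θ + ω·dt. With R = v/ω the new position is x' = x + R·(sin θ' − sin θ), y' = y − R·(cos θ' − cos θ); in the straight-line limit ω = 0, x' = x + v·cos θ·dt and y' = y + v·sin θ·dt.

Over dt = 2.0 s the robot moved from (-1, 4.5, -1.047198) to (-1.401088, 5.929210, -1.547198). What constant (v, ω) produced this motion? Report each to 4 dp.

Δθ = -1.547198 − -1.047198 = -0.500000
ω = Δθ/dt = -0.500000/2.0 = -0.2500
R = −Δy/(cos θ' − cos θ) = 3.0000
v = R·ω = 3.0000·-0.2500 = -0.7500

v = -0.7500, ω = -0.2500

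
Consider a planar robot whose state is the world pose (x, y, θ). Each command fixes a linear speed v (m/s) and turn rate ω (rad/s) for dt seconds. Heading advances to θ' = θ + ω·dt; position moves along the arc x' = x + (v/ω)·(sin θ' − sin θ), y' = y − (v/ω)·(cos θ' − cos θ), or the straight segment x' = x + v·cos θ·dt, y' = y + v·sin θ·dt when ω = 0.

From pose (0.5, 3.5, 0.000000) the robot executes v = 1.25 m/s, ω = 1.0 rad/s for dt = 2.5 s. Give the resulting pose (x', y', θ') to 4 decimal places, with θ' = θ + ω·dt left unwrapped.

θ' = 0.0000 + 1.0·2.5 = 2.5000
R = v/ω = 1.25/1.0 = 1.2500
x' = 0.5 + 1.2500·(sin 2.5000 − sin 0.0000) = 1.2481
y' = 3.5 − 1.2500·(cos 2.5000 − cos 0.0000) = 5.7514

(1.2481, 5.7514, 2.5000)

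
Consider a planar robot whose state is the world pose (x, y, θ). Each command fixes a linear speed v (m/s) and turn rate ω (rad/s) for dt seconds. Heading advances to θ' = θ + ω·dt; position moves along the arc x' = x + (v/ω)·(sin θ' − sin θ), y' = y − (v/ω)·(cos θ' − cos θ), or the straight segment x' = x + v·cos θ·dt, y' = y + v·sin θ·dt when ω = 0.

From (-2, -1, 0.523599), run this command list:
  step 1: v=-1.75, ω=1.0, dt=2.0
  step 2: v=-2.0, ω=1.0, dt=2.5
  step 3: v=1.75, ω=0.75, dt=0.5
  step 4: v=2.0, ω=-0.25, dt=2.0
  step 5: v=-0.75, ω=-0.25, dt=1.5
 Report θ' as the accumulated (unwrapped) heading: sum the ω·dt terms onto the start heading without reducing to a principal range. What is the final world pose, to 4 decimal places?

step 1: θ'=2.5236 (R=-1.7500) → pose (-2.1390, -3.9419, 2.5236)
step 2: θ'=5.0236 (R=-2.0000) → pose (0.9238, -1.6994, 5.0236)
step 3: θ'=5.3986 (R=2.3333) → pose (1.3398, -2.4633, 5.3986)
step 4: θ'=4.8986 (R=-8.0000) → pose (3.0123, -6.0511, 4.8986)
step 5: θ'=4.5236 (R=3.0000) → pose (3.0138, -4.9327, 4.5236)

(3.0138, -4.9327, 4.5236)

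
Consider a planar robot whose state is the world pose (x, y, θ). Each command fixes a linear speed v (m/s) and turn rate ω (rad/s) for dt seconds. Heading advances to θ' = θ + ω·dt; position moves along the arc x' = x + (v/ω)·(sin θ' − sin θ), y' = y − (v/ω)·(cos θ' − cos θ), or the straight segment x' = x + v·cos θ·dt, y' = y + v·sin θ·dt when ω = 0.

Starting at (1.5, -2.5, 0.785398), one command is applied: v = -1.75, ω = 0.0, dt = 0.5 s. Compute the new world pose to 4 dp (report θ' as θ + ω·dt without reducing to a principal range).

θ' = 0.7854 + 0.0·0.5 = 0.7854
ω = 0 → straight: x' = 1.5 + -1.75·cos(0.7854)·0.5 = 0.8813
y' = -2.5 + -1.75·sin(0.7854)·0.5 = -3.1187

(0.8813, -3.1187, 0.7854)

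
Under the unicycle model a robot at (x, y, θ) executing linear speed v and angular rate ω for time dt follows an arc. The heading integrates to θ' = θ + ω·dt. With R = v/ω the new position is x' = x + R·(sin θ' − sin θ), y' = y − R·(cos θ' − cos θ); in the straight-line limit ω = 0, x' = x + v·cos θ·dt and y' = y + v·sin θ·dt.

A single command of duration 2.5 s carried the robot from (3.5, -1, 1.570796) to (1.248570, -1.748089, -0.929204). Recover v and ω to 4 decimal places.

v = -1.2500, ω = -1.0000

Δθ = -0.929204 − 1.570796 = -2.500000
ω = Δθ/dt = -2.500000/2.5 = -1.0000
R = Δx/(sin θ' − sin θ) = 1.2500
v = R·ω = 1.2500·-1.0000 = -1.2500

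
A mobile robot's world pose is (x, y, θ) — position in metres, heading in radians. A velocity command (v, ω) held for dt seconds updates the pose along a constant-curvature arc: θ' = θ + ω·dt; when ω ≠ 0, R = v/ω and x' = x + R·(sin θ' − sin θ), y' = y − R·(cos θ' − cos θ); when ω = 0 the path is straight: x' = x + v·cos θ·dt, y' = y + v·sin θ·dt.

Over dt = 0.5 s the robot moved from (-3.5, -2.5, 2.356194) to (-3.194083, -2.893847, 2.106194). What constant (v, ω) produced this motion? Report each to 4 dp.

v = -1.0000, ω = -0.5000

Δθ = 2.106194 − 2.356194 = -0.250000
ω = Δθ/dt = -0.250000/0.5 = -0.5000
R = −Δy/(cos θ' − cos θ) = 2.0000
v = R·ω = 2.0000·-0.5000 = -1.0000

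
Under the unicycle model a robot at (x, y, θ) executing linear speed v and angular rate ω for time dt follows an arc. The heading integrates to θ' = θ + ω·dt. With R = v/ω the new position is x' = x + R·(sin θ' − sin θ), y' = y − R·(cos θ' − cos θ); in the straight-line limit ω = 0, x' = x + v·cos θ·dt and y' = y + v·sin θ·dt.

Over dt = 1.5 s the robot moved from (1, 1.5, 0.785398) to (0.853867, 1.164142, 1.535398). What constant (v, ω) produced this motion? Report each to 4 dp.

Δθ = 1.535398 − 0.785398 = 0.750000
ω = Δθ/dt = 0.750000/1.5 = 0.5000
R = −Δy/(cos θ' − cos θ) = -0.5000
v = R·ω = -0.5000·0.5000 = -0.2500

v = -0.2500, ω = 0.5000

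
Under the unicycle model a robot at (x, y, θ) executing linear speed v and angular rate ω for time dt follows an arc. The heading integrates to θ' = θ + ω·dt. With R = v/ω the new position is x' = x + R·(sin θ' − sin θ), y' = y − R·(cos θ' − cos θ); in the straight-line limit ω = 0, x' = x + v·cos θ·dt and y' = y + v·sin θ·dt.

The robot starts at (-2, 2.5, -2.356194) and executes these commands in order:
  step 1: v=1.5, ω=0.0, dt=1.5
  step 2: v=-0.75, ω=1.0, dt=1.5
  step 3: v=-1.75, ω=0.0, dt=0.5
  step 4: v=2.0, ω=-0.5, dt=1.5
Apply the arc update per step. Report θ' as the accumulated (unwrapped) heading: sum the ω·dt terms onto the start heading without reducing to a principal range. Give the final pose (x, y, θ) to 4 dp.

(-3.1521, -0.1711, -1.6062)

step 1: θ'=-2.3562 (straight) → pose (-3.5910, 0.9090, -2.3562)
step 2: θ'=-0.8562 (R=-0.7500) → pose (-3.5548, 1.9308, -0.8562)
step 3: θ'=-0.8562 (straight) → pose (-4.1282, 2.5918, -0.8562)
step 4: θ'=-1.6062 (R=-4.0000) → pose (-3.1521, -0.1711, -1.6062)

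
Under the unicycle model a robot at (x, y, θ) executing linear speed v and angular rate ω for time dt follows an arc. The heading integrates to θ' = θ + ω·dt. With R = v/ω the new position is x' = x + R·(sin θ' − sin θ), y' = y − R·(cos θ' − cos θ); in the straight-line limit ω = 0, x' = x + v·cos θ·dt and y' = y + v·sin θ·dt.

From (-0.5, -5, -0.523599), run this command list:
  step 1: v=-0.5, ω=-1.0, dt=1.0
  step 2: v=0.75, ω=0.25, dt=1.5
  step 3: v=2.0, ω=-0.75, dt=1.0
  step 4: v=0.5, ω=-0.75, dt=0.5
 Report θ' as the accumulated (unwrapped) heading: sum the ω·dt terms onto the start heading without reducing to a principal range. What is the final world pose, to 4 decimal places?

step 1: θ'=-1.5236 (R=0.5000) → pose (-0.7494, -4.5906, -1.5236)
step 2: θ'=-1.1486 (R=3.0000) → pose (-0.4894, -5.6783, -1.1486)
step 3: θ'=-1.8986 (R=-2.6667) → pose (-0.3972, -7.6296, -1.8986)
step 4: θ'=-2.2736 (R=-0.6667) → pose (-0.5197, -7.8459, -2.2736)

(-0.5197, -7.8459, -2.2736)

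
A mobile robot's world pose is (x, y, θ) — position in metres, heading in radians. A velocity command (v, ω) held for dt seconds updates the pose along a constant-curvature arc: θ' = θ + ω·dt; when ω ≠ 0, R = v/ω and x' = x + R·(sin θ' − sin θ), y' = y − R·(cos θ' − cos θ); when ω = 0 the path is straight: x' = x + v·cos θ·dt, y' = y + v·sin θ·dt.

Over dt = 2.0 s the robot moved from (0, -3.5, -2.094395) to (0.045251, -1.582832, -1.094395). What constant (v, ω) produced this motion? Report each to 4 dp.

v = -1.0000, ω = 0.5000

Δθ = -1.094395 − -2.094395 = 1.000000
ω = Δθ/dt = 1.000000/2.0 = 0.5000
R = −Δy/(cos θ' − cos θ) = -2.0000
v = R·ω = -2.0000·0.5000 = -1.0000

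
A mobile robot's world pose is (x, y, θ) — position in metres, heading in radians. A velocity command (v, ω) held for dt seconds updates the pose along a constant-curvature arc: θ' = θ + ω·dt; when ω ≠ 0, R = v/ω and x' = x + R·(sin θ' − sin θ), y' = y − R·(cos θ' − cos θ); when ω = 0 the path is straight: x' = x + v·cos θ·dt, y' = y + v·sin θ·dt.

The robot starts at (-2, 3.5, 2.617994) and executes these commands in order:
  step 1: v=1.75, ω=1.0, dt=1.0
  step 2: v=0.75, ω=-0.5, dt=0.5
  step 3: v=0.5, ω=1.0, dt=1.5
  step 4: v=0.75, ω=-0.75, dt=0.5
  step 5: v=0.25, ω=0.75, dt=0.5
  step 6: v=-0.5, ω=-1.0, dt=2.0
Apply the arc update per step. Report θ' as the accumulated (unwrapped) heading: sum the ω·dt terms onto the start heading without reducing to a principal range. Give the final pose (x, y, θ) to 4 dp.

step 1: θ'=3.6180 (R=1.7500) → pose (-3.6775, 3.5396, 3.6180)
step 2: θ'=3.3680 (R=-1.5000) → pose (-4.0287, 3.4109, 3.3680)
step 3: θ'=4.8680 (R=0.5000) → pose (-4.4104, 2.8461, 4.8680)
step 4: θ'=4.4930 (R=-1.0000) → pose (-4.4223, 2.4735, 4.4930)
step 5: θ'=4.8680 (R=0.3333) → pose (-4.4263, 2.3493, 4.8680)
step 6: θ'=2.8680 (R=0.5000) → pose (-3.7972, 2.9082, 2.8680)

(-3.7972, 2.9082, 2.8680)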